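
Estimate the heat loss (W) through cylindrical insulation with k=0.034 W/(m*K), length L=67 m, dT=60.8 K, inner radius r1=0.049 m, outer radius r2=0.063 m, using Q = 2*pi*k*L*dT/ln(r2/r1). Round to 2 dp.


Q = 2*pi*0.034*67*60.8/ln(0.063/0.049) = 3462.74 W

3462.74 W


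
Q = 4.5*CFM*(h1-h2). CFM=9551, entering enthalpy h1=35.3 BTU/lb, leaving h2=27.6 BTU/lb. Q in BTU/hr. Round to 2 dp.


Q = 4.5 * 9551 * (35.3 - 27.6) = 330942.15 BTU/hr

330942.15 BTU/hr


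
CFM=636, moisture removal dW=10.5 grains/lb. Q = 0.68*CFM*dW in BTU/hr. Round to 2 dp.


Q = 0.68 * 636 * 10.5 = 4541.04 BTU/hr

4541.04 BTU/hr


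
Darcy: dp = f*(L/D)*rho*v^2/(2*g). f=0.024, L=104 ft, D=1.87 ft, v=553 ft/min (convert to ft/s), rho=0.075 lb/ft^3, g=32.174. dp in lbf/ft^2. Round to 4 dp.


v_fps = 553/60 = 9.2167 ft/s
dp = 0.024*(104/1.87)*0.075*9.2167^2/(2*32.174) = 0.1322 lbf/ft^2

0.1322 lbf/ft^2


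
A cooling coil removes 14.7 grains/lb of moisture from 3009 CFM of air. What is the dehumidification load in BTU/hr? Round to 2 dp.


Q = 0.68 * 3009 * 14.7 = 30077.96 BTU/hr

30077.96 BTU/hr


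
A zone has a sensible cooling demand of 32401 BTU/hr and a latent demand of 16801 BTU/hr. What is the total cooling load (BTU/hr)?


Qt = 32401 + 16801 = 49202 BTU/hr

49202 BTU/hr


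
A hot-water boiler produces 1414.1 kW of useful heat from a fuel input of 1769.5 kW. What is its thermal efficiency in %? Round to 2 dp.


eta = (1414.1/1769.5)*100 = 79.92 %

79.92 %


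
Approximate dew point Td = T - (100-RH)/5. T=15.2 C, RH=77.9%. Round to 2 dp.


Td = 15.2 - (100-77.9)/5 = 10.78 C

10.78 C


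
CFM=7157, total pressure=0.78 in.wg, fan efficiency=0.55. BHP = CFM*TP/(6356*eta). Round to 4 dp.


BHP = 7157 * 0.78 / (6356 * 0.55) = 1.5969 hp

1.5969 hp


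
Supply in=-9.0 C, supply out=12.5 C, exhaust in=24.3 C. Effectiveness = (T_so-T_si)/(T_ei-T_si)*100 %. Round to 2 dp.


eff = (12.5-(-9.0))/(24.3-(-9.0))*100 = 64.56 %

64.56 %


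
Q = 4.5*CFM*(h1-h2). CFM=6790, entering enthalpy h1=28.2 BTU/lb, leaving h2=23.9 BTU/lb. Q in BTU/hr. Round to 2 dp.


Q = 4.5 * 6790 * (28.2 - 23.9) = 131386.50 BTU/hr

131386.50 BTU/hr


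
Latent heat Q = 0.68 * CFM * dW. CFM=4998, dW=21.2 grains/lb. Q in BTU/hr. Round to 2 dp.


Q = 0.68 * 4998 * 21.2 = 72051.17 BTU/hr

72051.17 BTU/hr


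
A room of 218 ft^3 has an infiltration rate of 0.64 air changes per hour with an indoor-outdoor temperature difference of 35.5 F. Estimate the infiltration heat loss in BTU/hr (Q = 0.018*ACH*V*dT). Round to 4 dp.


Q = 0.018 * 0.64 * 218 * 35.5 = 89.1533 BTU/hr

89.1533 BTU/hr


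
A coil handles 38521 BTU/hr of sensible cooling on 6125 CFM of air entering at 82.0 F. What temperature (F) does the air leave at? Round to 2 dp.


dT = 38521/(1.08*6125) = 5.8233
T_leave = 82.0 - 5.8233 = 76.18 F

76.18 F


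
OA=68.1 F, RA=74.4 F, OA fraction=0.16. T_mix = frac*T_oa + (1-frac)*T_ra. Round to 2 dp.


T_mix = 0.16*68.1 + 0.84*74.4 = 73.39 F

73.39 F


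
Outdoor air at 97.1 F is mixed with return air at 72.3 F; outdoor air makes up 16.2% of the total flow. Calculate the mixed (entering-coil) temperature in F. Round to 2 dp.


T_mix = 72.3 + (16.2/100)*(97.1-72.3) = 76.32 F

76.32 F


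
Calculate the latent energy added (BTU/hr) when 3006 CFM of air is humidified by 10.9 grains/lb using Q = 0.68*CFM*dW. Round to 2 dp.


Q = 0.68 * 3006 * 10.9 = 22280.47 BTU/hr

22280.47 BTU/hr


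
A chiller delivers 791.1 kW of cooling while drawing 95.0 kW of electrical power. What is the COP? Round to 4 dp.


COP = 791.1 / 95.0 = 8.3274

8.3274


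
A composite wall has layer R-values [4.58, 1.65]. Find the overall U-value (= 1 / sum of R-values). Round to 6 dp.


R_total = 4.58 + 1.65 = 6.23
U = 1/6.23 = 0.160514

0.160514


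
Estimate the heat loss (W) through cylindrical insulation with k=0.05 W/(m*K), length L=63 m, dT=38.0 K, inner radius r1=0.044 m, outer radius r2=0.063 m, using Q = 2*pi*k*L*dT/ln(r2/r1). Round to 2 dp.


Q = 2*pi*0.05*63*38.0/ln(0.063/0.044) = 2095.30 W

2095.30 W


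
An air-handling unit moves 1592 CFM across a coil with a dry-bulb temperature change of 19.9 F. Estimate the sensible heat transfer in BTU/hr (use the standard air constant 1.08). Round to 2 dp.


Q = 1.08 * 1592 * 19.9 = 34215.26 BTU/hr

34215.26 BTU/hr


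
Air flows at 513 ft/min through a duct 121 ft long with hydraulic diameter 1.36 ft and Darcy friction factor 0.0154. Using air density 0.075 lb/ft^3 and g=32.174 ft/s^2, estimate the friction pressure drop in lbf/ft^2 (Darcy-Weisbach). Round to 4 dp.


v_fps = 513/60 = 8.55 ft/s
dp = 0.0154*(121/1.36)*0.075*8.55^2/(2*32.174) = 0.1167 lbf/ft^2

0.1167 lbf/ft^2


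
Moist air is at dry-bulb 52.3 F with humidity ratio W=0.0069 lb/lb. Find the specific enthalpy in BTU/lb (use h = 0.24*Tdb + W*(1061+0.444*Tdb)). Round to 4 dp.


h = 0.24*52.3 + 0.0069*(1061+0.444*52.3) = 20.0331 BTU/lb

20.0331 BTU/lb


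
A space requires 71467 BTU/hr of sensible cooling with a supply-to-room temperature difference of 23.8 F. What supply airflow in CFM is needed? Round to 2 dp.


CFM = 71467 / (1.08 * 23.8) = 2780.38

2780.38 CFM


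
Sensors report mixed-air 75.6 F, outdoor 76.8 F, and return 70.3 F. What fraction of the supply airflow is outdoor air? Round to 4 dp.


frac = (75.6 - 70.3) / (76.8 - 70.3) = 0.8154

0.8154


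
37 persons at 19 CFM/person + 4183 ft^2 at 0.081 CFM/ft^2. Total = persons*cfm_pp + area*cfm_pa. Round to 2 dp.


Total = 37*19 + 4183*0.081 = 1041.82 CFM

1041.82 CFM


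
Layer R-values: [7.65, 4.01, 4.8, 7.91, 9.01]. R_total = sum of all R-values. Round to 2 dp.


R_total = 7.65 + 4.01 + 4.8 + 7.91 + 9.01 = 33.38

33.38


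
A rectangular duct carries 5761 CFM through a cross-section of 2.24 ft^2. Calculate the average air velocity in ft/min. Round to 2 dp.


V = 5761 / 2.24 = 2571.88 ft/min

2571.88 ft/min


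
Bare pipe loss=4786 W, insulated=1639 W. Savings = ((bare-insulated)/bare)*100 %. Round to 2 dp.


Savings = ((4786-1639)/4786)*100 = 65.75 %

65.75 %


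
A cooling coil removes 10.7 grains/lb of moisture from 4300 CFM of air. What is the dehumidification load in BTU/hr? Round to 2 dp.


Q = 0.68 * 4300 * 10.7 = 31286.80 BTU/hr

31286.80 BTU/hr


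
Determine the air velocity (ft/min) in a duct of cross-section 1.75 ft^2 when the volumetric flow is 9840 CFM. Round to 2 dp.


V = 9840 / 1.75 = 5622.86 ft/min

5622.86 ft/min


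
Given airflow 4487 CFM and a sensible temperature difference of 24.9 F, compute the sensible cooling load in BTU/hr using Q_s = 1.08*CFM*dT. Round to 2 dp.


Q = 1.08 * 4487 * 24.9 = 120664.40 BTU/hr

120664.40 BTU/hr


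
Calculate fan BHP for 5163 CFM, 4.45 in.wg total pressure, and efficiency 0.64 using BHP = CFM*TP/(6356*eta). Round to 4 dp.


BHP = 5163 * 4.45 / (6356 * 0.64) = 5.6480 hp

5.6480 hp


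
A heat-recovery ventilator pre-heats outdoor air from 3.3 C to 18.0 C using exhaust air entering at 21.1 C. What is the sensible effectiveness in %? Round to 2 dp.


eff = (18.0-3.3)/(21.1-3.3)*100 = 82.58 %

82.58 %


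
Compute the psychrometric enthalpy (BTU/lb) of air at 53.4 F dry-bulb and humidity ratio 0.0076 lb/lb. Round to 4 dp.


h = 0.24*53.4 + 0.0076*(1061+0.444*53.4) = 21.0598 BTU/lb

21.0598 BTU/lb


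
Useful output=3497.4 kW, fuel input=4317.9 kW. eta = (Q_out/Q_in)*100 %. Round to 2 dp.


eta = (3497.4/4317.9)*100 = 81.00 %

81.00 %


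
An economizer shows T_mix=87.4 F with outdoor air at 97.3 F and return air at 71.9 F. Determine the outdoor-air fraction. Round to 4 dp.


frac = (87.4 - 71.9) / (97.3 - 71.9) = 0.6102

0.6102


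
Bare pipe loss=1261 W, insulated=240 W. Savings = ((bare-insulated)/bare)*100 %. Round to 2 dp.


Savings = ((1261-240)/1261)*100 = 80.97 %

80.97 %


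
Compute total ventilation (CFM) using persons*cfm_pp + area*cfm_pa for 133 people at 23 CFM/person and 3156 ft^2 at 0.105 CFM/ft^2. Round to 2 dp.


Total = 133*23 + 3156*0.105 = 3390.38 CFM

3390.38 CFM


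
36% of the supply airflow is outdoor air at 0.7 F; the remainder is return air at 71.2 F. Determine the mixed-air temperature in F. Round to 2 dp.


T_mix = 0.36*0.7 + 0.64*71.2 = 45.82 F

45.82 F


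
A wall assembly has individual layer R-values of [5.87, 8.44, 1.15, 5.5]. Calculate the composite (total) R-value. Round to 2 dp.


R_total = 5.87 + 8.44 + 1.15 + 5.5 = 20.96

20.96


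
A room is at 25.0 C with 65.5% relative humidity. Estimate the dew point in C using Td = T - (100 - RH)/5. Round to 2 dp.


Td = 25.0 - (100-65.5)/5 = 18.10 C

18.10 C


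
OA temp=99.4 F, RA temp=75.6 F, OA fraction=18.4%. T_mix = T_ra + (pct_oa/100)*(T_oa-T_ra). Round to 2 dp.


T_mix = 75.6 + (18.4/100)*(99.4-75.6) = 79.98 F

79.98 F


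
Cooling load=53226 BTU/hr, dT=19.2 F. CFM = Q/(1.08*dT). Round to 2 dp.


CFM = 53226 / (1.08 * 19.2) = 2566.84

2566.84 CFM


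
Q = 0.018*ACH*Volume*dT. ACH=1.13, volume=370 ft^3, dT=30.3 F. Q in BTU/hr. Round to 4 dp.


Q = 0.018 * 1.13 * 370 * 30.3 = 228.0317 BTU/hr

228.0317 BTU/hr


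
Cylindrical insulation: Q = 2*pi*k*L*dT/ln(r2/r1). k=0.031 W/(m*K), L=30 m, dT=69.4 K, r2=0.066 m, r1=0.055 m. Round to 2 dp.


Q = 2*pi*0.031*30*69.4/ln(0.066/0.055) = 2224.25 W

2224.25 W


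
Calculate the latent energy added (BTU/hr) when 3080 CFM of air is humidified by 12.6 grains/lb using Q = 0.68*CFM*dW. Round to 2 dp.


Q = 0.68 * 3080 * 12.6 = 26389.44 BTU/hr

26389.44 BTU/hr


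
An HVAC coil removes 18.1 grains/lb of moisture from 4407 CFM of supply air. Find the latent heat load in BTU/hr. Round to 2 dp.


Q = 0.68 * 4407 * 18.1 = 54241.36 BTU/hr

54241.36 BTU/hr


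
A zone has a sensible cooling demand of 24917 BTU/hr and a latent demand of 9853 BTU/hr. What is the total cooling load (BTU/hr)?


Qt = 24917 + 9853 = 34770 BTU/hr

34770 BTU/hr


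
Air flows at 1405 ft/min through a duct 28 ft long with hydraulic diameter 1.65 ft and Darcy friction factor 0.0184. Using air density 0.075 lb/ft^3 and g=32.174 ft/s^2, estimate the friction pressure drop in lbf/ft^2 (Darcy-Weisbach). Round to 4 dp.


v_fps = 1405/60 = 23.4167 ft/s
dp = 0.0184*(28/1.65)*0.075*23.4167^2/(2*32.174) = 0.1996 lbf/ft^2

0.1996 lbf/ft^2


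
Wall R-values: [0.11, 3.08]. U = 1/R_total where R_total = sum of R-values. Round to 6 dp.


R_total = 0.11 + 3.08 = 3.19
U = 1/3.19 = 0.313480

0.313480


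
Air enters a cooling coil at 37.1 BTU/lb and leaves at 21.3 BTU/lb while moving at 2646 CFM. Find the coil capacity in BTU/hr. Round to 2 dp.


Q = 4.5 * 2646 * (37.1 - 21.3) = 188130.60 BTU/hr

188130.60 BTU/hr


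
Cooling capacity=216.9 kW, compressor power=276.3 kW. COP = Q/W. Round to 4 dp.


COP = 216.9 / 276.3 = 0.7850

0.7850


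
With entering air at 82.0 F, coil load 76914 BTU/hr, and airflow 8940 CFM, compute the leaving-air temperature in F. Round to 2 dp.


dT = 76914/(1.08*8940) = 7.9661
T_leave = 82.0 - 7.9661 = 74.03 F

74.03 F


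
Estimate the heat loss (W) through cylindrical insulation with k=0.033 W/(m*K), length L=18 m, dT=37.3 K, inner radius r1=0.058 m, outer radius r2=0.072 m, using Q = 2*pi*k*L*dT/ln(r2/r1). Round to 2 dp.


Q = 2*pi*0.033*18*37.3/ln(0.072/0.058) = 643.83 W

643.83 W


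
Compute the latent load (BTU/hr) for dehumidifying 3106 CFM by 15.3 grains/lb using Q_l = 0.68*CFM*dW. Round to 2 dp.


Q = 0.68 * 3106 * 15.3 = 32314.82 BTU/hr

32314.82 BTU/hr


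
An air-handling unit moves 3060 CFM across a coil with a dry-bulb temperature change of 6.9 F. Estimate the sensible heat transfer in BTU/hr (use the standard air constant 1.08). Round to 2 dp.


Q = 1.08 * 3060 * 6.9 = 22803.12 BTU/hr

22803.12 BTU/hr


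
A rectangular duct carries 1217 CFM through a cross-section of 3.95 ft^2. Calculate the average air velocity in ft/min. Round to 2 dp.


V = 1217 / 3.95 = 308.10 ft/min

308.10 ft/min


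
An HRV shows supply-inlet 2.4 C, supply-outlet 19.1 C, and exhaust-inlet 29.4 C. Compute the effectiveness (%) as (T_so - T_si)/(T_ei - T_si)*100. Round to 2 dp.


eff = (19.1-2.4)/(29.4-2.4)*100 = 61.85 %

61.85 %


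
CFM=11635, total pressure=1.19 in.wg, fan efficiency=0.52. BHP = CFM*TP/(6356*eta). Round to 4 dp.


BHP = 11635 * 1.19 / (6356 * 0.52) = 4.1892 hp

4.1892 hp


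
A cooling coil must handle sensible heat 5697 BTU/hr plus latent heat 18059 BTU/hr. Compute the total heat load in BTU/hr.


Qt = 5697 + 18059 = 23756 BTU/hr

23756 BTU/hr


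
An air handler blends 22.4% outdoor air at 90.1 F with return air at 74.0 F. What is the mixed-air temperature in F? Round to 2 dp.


T_mix = 74.0 + (22.4/100)*(90.1-74.0) = 77.61 F

77.61 F


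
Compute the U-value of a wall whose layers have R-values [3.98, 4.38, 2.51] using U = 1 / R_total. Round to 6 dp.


R_total = 3.98 + 4.38 + 2.51 = 10.87
U = 1/10.87 = 0.091996

0.091996


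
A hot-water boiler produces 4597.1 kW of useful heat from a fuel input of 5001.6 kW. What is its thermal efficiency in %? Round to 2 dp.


eta = (4597.1/5001.6)*100 = 91.91 %

91.91 %


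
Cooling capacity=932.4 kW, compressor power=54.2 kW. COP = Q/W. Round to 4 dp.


COP = 932.4 / 54.2 = 17.2030

17.2030


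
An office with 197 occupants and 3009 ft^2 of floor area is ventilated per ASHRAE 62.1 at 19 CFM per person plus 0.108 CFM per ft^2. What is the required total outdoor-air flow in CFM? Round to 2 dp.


Total = 197*19 + 3009*0.108 = 4067.97 CFM

4067.97 CFM


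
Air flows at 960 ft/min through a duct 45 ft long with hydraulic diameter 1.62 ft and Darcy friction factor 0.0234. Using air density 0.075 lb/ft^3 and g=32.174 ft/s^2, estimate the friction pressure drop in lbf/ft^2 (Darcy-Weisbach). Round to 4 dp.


v_fps = 960/60 = 16.0 ft/s
dp = 0.0234*(45/1.62)*0.075*16.0^2/(2*32.174) = 0.1939 lbf/ft^2

0.1939 lbf/ft^2


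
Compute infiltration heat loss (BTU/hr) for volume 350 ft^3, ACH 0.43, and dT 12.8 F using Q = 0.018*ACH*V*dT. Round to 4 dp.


Q = 0.018 * 0.43 * 350 * 12.8 = 34.6752 BTU/hr

34.6752 BTU/hr


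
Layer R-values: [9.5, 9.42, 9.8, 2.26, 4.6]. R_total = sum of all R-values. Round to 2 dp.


R_total = 9.5 + 9.42 + 9.8 + 2.26 + 4.6 = 35.58

35.58


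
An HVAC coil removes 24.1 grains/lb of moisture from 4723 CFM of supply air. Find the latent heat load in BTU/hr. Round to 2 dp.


Q = 0.68 * 4723 * 24.1 = 77400.52 BTU/hr

77400.52 BTU/hr


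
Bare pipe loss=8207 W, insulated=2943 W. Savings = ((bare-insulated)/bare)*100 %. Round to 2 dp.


Savings = ((8207-2943)/8207)*100 = 64.14 %

64.14 %


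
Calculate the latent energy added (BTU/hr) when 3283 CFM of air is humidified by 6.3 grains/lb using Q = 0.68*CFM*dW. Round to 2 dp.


Q = 0.68 * 3283 * 6.3 = 14064.37 BTU/hr

14064.37 BTU/hr


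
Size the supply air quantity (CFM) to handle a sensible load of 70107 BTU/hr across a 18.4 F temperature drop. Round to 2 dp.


CFM = 70107 / (1.08 * 18.4) = 3527.93

3527.93 CFM


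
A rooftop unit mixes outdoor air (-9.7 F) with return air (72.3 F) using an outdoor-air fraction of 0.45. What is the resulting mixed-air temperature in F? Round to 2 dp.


T_mix = 0.45*(-9.7) + 0.55*72.3 = 35.40 F

35.40 F


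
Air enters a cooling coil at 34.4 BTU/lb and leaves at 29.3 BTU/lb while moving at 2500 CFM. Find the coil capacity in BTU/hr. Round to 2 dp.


Q = 4.5 * 2500 * (34.4 - 29.3) = 57375.00 BTU/hr

57375.00 BTU/hr


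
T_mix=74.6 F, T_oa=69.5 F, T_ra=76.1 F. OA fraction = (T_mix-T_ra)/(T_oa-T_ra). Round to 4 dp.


frac = (74.6 - 76.1) / (69.5 - 76.1) = 0.2273

0.2273


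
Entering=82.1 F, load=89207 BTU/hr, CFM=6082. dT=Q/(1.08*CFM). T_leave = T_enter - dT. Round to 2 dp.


dT = 89207/(1.08*6082) = 13.5809
T_leave = 82.1 - 13.5809 = 68.52 F

68.52 F


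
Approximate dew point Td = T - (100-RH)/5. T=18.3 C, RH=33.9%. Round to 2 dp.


Td = 18.3 - (100-33.9)/5 = 5.08 C

5.08 C


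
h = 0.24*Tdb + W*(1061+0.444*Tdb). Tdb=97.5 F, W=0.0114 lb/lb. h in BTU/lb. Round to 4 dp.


h = 0.24*97.5 + 0.0114*(1061+0.444*97.5) = 35.9889 BTU/lb

35.9889 BTU/lb


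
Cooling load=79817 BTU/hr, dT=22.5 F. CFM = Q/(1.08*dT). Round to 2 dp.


CFM = 79817 / (1.08 * 22.5) = 3284.65

3284.65 CFM


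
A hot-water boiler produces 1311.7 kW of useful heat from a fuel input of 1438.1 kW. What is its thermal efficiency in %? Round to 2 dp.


eta = (1311.7/1438.1)*100 = 91.21 %

91.21 %


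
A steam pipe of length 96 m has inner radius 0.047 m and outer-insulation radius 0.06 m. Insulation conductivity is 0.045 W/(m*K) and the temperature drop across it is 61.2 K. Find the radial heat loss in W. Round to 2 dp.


Q = 2*pi*0.045*96*61.2/ln(0.06/0.047) = 6802.60 W

6802.60 W


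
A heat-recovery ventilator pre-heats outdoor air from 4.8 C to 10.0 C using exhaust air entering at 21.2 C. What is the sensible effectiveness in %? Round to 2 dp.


eff = (10.0-4.8)/(21.2-4.8)*100 = 31.71 %

31.71 %


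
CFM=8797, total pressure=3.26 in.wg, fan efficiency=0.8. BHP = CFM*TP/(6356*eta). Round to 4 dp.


BHP = 8797 * 3.26 / (6356 * 0.8) = 5.6400 hp

5.6400 hp


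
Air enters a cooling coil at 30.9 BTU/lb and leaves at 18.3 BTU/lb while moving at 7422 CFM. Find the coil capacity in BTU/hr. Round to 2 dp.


Q = 4.5 * 7422 * (30.9 - 18.3) = 420827.40 BTU/hr

420827.40 BTU/hr


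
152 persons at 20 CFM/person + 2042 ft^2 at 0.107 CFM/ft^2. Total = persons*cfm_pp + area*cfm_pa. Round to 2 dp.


Total = 152*20 + 2042*0.107 = 3258.49 CFM

3258.49 CFM


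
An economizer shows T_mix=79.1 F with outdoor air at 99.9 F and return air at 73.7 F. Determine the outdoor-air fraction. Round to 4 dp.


frac = (79.1 - 73.7) / (99.9 - 73.7) = 0.2061

0.2061


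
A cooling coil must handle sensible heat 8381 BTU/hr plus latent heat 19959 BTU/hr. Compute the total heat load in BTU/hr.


Qt = 8381 + 19959 = 28340 BTU/hr

28340 BTU/hr


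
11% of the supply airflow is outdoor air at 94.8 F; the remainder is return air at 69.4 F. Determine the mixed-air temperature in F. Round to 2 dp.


T_mix = 0.11*94.8 + 0.89*69.4 = 72.19 F

72.19 F


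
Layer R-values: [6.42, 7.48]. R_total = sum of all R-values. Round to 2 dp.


R_total = 6.42 + 7.48 = 13.90

13.90


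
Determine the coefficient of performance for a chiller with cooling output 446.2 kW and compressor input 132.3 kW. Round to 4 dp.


COP = 446.2 / 132.3 = 3.3726

3.3726


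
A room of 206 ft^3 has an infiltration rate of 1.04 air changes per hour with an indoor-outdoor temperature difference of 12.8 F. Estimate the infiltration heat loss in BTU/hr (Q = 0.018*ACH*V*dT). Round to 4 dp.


Q = 0.018 * 1.04 * 206 * 12.8 = 49.3609 BTU/hr

49.3609 BTU/hr


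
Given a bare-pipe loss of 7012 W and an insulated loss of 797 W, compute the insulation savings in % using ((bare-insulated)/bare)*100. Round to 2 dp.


Savings = ((7012-797)/7012)*100 = 88.63 %

88.63 %


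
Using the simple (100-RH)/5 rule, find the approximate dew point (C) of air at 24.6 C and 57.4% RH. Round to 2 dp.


Td = 24.6 - (100-57.4)/5 = 16.08 C

16.08 C


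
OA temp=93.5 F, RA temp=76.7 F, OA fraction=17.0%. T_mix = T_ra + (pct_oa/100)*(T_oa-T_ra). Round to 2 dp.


T_mix = 76.7 + (17.0/100)*(93.5-76.7) = 79.56 F

79.56 F


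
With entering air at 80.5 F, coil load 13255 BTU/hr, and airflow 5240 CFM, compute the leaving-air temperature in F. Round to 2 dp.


dT = 13255/(1.08*5240) = 2.3422
T_leave = 80.5 - 2.3422 = 78.16 F

78.16 F


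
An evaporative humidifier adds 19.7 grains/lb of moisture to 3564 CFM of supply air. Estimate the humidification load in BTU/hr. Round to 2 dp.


Q = 0.68 * 3564 * 19.7 = 47743.34 BTU/hr

47743.34 BTU/hr


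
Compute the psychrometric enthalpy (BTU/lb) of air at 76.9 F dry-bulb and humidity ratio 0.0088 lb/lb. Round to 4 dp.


h = 0.24*76.9 + 0.0088*(1061+0.444*76.9) = 28.0933 BTU/lb

28.0933 BTU/lb


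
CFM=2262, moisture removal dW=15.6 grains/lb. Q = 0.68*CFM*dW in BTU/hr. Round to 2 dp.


Q = 0.68 * 2262 * 15.6 = 23995.30 BTU/hr

23995.30 BTU/hr


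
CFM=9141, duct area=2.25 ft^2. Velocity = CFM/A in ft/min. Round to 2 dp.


V = 9141 / 2.25 = 4062.67 ft/min

4062.67 ft/min


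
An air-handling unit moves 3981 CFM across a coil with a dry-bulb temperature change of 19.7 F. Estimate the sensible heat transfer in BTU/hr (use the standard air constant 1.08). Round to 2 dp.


Q = 1.08 * 3981 * 19.7 = 84699.76 BTU/hr

84699.76 BTU/hr


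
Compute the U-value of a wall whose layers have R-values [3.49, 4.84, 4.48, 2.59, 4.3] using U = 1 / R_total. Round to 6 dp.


R_total = 3.49 + 4.84 + 4.48 + 2.59 + 4.3 = 19.70
U = 1/19.70 = 0.050761

0.050761


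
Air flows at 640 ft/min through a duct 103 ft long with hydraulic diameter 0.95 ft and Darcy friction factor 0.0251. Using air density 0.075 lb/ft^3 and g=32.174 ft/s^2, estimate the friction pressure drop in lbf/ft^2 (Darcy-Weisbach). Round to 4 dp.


v_fps = 640/60 = 10.6667 ft/s
dp = 0.0251*(103/0.95)*0.075*10.6667^2/(2*32.174) = 0.3609 lbf/ft^2

0.3609 lbf/ft^2


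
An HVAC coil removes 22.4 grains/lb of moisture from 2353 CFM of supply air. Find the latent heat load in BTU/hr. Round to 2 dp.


Q = 0.68 * 2353 * 22.4 = 35840.90 BTU/hr

35840.90 BTU/hr


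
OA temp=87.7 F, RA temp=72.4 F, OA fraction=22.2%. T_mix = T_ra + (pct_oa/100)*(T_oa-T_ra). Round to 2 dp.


T_mix = 72.4 + (22.2/100)*(87.7-72.4) = 75.80 F

75.80 F


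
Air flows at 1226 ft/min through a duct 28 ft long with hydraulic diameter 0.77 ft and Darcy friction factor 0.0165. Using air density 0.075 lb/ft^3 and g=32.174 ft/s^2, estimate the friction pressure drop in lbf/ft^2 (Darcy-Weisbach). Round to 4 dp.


v_fps = 1226/60 = 20.4333 ft/s
dp = 0.0165*(28/0.77)*0.075*20.4333^2/(2*32.174) = 0.2920 lbf/ft^2

0.2920 lbf/ft^2


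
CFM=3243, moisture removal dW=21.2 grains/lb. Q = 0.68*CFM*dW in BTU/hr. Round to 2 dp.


Q = 0.68 * 3243 * 21.2 = 46751.09 BTU/hr

46751.09 BTU/hr


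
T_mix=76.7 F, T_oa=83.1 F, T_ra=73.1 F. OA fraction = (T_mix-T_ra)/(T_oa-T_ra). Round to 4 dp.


frac = (76.7 - 73.1) / (83.1 - 73.1) = 0.3600

0.3600


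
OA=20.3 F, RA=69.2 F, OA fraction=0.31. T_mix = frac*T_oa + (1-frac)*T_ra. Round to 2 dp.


T_mix = 0.31*20.3 + 0.69*69.2 = 54.04 F

54.04 F


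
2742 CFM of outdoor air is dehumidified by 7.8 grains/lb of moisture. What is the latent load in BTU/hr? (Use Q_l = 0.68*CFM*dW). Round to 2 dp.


Q = 0.68 * 2742 * 7.8 = 14543.57 BTU/hr

14543.57 BTU/hr


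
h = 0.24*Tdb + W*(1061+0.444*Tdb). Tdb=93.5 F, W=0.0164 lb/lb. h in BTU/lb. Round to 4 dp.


h = 0.24*93.5 + 0.0164*(1061+0.444*93.5) = 40.5212 BTU/lb

40.5212 BTU/lb


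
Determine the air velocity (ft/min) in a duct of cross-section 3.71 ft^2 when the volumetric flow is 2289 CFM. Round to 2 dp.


V = 2289 / 3.71 = 616.98 ft/min

616.98 ft/min


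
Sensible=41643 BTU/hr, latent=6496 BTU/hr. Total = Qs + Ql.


Qt = 41643 + 6496 = 48139 BTU/hr

48139 BTU/hr


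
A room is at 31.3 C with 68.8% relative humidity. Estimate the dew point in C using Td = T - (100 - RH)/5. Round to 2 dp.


Td = 31.3 - (100-68.8)/5 = 25.06 C

25.06 C


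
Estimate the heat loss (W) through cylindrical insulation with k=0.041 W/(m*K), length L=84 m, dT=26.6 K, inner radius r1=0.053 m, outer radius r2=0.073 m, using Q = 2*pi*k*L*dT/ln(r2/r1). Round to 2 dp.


Q = 2*pi*0.041*84*26.6/ln(0.073/0.053) = 1797.82 W

1797.82 W


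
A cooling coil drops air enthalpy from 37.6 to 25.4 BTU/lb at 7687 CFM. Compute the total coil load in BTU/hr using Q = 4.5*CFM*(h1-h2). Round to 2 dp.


Q = 4.5 * 7687 * (37.6 - 25.4) = 422016.30 BTU/hr

422016.30 BTU/hr


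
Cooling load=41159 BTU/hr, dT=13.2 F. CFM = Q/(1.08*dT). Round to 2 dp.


CFM = 41159 / (1.08 * 13.2) = 2887.14

2887.14 CFM


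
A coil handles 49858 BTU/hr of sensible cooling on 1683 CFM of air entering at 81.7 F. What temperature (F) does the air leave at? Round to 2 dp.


dT = 49858/(1.08*1683) = 27.4301
T_leave = 81.7 - 27.4301 = 54.27 F

54.27 F


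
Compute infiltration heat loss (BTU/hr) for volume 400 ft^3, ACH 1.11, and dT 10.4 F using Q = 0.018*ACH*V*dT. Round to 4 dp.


Q = 0.018 * 1.11 * 400 * 10.4 = 83.1168 BTU/hr

83.1168 BTU/hr


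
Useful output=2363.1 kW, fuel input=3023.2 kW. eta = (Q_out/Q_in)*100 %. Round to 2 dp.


eta = (2363.1/3023.2)*100 = 78.17 %

78.17 %


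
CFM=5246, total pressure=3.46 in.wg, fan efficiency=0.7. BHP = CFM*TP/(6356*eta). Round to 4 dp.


BHP = 5246 * 3.46 / (6356 * 0.7) = 4.0796 hp

4.0796 hp


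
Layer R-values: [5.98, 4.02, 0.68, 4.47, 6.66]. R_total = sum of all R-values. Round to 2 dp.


R_total = 5.98 + 4.02 + 0.68 + 4.47 + 6.66 = 21.81

21.81


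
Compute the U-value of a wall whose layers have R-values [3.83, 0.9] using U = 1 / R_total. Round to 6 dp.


R_total = 3.83 + 0.9 = 4.73
U = 1/4.73 = 0.211416

0.211416


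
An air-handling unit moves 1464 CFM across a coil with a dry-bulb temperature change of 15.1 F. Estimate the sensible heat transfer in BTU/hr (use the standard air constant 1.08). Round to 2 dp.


Q = 1.08 * 1464 * 15.1 = 23874.91 BTU/hr

23874.91 BTU/hr


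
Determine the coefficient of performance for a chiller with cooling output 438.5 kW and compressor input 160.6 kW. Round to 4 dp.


COP = 438.5 / 160.6 = 2.7304

2.7304


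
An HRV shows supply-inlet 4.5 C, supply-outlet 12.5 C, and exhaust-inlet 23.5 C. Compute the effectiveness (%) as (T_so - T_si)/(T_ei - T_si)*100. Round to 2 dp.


eff = (12.5-4.5)/(23.5-4.5)*100 = 42.11 %

42.11 %


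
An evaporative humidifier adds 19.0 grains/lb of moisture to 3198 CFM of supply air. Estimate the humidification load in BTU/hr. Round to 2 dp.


Q = 0.68 * 3198 * 19.0 = 41318.16 BTU/hr

41318.16 BTU/hr


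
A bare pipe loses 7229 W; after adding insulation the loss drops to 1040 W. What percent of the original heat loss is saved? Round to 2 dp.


Savings = ((7229-1040)/7229)*100 = 85.61 %

85.61 %


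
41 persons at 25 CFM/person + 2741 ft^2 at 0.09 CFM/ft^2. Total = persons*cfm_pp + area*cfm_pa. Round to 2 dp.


Total = 41*25 + 2741*0.09 = 1271.69 CFM

1271.69 CFM


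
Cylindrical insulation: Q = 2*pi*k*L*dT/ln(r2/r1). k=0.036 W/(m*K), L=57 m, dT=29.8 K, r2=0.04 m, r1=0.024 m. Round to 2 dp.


Q = 2*pi*0.036*57*29.8/ln(0.04/0.024) = 752.14 W

752.14 W


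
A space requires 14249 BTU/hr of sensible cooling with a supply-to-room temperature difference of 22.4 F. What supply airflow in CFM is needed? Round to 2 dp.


CFM = 14249 / (1.08 * 22.4) = 589.00

589.00 CFM


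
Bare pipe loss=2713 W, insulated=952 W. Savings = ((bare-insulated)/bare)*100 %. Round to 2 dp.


Savings = ((2713-952)/2713)*100 = 64.91 %

64.91 %


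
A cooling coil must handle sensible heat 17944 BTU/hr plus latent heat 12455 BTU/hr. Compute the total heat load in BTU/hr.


Qt = 17944 + 12455 = 30399 BTU/hr

30399 BTU/hr


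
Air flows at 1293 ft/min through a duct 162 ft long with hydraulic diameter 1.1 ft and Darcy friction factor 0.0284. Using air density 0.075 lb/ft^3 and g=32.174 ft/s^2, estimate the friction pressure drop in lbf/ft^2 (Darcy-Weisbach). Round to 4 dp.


v_fps = 1293/60 = 21.55 ft/s
dp = 0.0284*(162/1.1)*0.075*21.55^2/(2*32.174) = 2.2639 lbf/ft^2

2.2639 lbf/ft^2


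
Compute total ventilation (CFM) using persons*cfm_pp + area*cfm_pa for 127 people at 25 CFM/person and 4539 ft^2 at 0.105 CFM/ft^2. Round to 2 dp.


Total = 127*25 + 4539*0.105 = 3651.60 CFM

3651.60 CFM


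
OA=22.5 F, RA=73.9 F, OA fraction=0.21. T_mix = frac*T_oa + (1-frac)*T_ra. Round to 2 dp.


T_mix = 0.21*22.5 + 0.79*73.9 = 63.11 F

63.11 F


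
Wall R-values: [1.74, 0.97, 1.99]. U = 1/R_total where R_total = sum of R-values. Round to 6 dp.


R_total = 1.74 + 0.97 + 1.99 = 4.70
U = 1/4.70 = 0.212766

0.212766


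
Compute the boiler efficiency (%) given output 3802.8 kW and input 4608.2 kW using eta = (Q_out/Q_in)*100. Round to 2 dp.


eta = (3802.8/4608.2)*100 = 82.52 %

82.52 %


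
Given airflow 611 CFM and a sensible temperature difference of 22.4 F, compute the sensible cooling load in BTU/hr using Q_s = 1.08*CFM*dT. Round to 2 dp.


Q = 1.08 * 611 * 22.4 = 14781.31 BTU/hr

14781.31 BTU/hr


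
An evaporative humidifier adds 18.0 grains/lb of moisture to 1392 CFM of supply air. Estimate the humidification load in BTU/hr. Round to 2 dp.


Q = 0.68 * 1392 * 18.0 = 17038.08 BTU/hr

17038.08 BTU/hr


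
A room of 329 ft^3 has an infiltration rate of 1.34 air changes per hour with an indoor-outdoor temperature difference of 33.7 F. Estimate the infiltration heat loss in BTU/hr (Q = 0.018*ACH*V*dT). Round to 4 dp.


Q = 0.018 * 1.34 * 329 * 33.7 = 267.4257 BTU/hr

267.4257 BTU/hr


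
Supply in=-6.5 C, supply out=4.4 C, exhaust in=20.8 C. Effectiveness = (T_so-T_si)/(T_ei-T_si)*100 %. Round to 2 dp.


eff = (4.4-(-6.5))/(20.8-(-6.5))*100 = 39.93 %

39.93 %


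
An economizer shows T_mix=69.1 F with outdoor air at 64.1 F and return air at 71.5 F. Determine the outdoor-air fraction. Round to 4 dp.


frac = (69.1 - 71.5) / (64.1 - 71.5) = 0.3243

0.3243


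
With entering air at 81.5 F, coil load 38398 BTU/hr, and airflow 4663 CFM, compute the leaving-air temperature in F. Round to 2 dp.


dT = 38398/(1.08*4663) = 7.6246
T_leave = 81.5 - 7.6246 = 73.88 F

73.88 F


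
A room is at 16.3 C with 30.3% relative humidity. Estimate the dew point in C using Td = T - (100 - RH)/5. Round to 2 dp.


Td = 16.3 - (100-30.3)/5 = 2.36 C

2.36 C


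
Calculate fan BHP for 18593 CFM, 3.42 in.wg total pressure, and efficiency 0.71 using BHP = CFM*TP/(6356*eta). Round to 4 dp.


BHP = 18593 * 3.42 / (6356 * 0.71) = 14.0907 hp

14.0907 hp


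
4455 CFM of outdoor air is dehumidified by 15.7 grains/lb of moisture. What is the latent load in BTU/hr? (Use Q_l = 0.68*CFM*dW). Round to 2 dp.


Q = 0.68 * 4455 * 15.7 = 47561.58 BTU/hr

47561.58 BTU/hr


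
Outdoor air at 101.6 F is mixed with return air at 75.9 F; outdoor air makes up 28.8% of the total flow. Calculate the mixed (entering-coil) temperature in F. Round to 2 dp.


T_mix = 75.9 + (28.8/100)*(101.6-75.9) = 83.30 F

83.30 F


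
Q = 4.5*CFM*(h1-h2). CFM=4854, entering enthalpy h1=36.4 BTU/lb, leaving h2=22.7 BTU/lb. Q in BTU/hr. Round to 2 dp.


Q = 4.5 * 4854 * (36.4 - 22.7) = 299249.10 BTU/hr

299249.10 BTU/hr


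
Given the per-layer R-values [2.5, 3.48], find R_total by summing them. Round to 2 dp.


R_total = 2.5 + 3.48 = 5.98

5.98


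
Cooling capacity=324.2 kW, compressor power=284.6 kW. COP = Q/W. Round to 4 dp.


COP = 324.2 / 284.6 = 1.1391

1.1391


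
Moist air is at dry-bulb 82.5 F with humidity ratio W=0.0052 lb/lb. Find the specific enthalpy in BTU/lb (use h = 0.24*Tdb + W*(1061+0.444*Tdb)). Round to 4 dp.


h = 0.24*82.5 + 0.0052*(1061+0.444*82.5) = 25.5077 BTU/lb

25.5077 BTU/lb


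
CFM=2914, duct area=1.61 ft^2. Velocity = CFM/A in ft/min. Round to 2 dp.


V = 2914 / 1.61 = 1809.94 ft/min

1809.94 ft/min


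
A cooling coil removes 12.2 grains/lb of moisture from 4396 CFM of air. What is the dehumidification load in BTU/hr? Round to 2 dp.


Q = 0.68 * 4396 * 12.2 = 36469.22 BTU/hr

36469.22 BTU/hr


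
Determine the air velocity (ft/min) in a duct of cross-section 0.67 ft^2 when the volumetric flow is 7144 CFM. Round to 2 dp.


V = 7144 / 0.67 = 10662.69 ft/min

10662.69 ft/min


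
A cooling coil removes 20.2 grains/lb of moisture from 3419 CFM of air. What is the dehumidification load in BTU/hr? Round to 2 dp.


Q = 0.68 * 3419 * 20.2 = 46963.38 BTU/hr

46963.38 BTU/hr


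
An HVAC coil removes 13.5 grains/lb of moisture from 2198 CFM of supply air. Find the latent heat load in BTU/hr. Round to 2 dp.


Q = 0.68 * 2198 * 13.5 = 20177.64 BTU/hr

20177.64 BTU/hr


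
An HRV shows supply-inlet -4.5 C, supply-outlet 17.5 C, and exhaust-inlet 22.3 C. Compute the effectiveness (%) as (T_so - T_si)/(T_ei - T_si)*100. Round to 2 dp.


eff = (17.5-(-4.5))/(22.3-(-4.5))*100 = 82.09 %

82.09 %


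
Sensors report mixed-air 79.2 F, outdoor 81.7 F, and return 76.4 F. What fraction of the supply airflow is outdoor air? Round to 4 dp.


frac = (79.2 - 76.4) / (81.7 - 76.4) = 0.5283

0.5283


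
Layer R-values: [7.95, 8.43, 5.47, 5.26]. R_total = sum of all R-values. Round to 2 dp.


R_total = 7.95 + 8.43 + 5.47 + 5.26 = 27.11

27.11


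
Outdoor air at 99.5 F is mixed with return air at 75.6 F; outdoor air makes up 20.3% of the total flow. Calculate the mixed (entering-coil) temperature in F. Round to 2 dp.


T_mix = 75.6 + (20.3/100)*(99.5-75.6) = 80.45 F

80.45 F


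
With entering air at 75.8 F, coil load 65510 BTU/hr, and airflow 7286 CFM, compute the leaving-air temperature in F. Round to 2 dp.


dT = 65510/(1.08*7286) = 8.3252
T_leave = 75.8 - 8.3252 = 67.47 F

67.47 F


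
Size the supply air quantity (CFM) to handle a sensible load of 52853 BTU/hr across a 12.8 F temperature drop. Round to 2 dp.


CFM = 52853 / (1.08 * 12.8) = 3823.28

3823.28 CFM


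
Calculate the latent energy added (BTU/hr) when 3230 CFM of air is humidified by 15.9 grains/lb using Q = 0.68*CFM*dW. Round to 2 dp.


Q = 0.68 * 3230 * 15.9 = 34922.76 BTU/hr

34922.76 BTU/hr


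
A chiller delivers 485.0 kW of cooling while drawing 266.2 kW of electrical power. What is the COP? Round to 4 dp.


COP = 485.0 / 266.2 = 1.8219

1.8219


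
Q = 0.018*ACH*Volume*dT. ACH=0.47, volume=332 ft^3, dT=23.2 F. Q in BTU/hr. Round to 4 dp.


Q = 0.018 * 0.47 * 332 * 23.2 = 65.1623 BTU/hr

65.1623 BTU/hr


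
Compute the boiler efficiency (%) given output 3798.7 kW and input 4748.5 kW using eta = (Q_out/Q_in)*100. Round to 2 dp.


eta = (3798.7/4748.5)*100 = 80.00 %

80.00 %


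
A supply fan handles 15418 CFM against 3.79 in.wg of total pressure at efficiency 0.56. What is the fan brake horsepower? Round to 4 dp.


BHP = 15418 * 3.79 / (6356 * 0.56) = 16.4171 hp

16.4171 hp


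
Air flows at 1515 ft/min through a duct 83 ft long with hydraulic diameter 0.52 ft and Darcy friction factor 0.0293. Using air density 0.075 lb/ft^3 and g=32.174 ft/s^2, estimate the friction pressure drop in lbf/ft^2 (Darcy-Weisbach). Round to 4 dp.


v_fps = 1515/60 = 25.25 ft/s
dp = 0.0293*(83/0.52)*0.075*25.25^2/(2*32.174) = 3.4753 lbf/ft^2

3.4753 lbf/ft^2


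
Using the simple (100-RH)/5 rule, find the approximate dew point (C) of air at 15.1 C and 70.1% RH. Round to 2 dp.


Td = 15.1 - (100-70.1)/5 = 9.12 C

9.12 C


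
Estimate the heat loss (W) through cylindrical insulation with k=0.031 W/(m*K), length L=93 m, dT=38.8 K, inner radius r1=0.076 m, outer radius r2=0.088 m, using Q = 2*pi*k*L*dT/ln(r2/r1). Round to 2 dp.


Q = 2*pi*0.031*93*38.8/ln(0.088/0.076) = 4794.15 W

4794.15 W


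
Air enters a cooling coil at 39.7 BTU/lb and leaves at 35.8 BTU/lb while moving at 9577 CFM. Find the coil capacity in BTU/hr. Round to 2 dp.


Q = 4.5 * 9577 * (39.7 - 35.8) = 168076.35 BTU/hr

168076.35 BTU/hr


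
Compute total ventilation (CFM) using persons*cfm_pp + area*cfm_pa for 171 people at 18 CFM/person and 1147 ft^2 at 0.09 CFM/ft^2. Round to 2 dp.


Total = 171*18 + 1147*0.09 = 3181.23 CFM

3181.23 CFM


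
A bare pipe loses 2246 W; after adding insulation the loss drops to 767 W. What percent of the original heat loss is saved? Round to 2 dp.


Savings = ((2246-767)/2246)*100 = 65.85 %

65.85 %


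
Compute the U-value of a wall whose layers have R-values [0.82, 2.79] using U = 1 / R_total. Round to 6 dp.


R_total = 0.82 + 2.79 = 3.61
U = 1/3.61 = 0.277008

0.277008


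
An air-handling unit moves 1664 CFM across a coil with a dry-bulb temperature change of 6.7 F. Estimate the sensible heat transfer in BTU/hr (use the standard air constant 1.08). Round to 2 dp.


Q = 1.08 * 1664 * 6.7 = 12040.70 BTU/hr

12040.70 BTU/hr


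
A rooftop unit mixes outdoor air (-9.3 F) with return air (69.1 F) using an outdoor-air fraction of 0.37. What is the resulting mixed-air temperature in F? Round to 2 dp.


T_mix = 0.37*(-9.3) + 0.63*69.1 = 40.09 F

40.09 F


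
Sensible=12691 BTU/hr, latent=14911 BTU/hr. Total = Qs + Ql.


Qt = 12691 + 14911 = 27602 BTU/hr

27602 BTU/hr


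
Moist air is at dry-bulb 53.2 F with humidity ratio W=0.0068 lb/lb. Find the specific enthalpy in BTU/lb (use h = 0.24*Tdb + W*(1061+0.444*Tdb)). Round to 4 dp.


h = 0.24*53.2 + 0.0068*(1061+0.444*53.2) = 20.1434 BTU/lb

20.1434 BTU/lb


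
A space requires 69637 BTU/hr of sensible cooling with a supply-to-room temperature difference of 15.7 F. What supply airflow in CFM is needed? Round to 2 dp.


CFM = 69637 / (1.08 * 15.7) = 4106.92

4106.92 CFM


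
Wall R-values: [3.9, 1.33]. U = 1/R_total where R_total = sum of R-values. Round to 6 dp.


R_total = 3.9 + 1.33 = 5.23
U = 1/5.23 = 0.191205

0.191205


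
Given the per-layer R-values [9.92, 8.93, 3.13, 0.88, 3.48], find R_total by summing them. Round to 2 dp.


R_total = 9.92 + 8.93 + 3.13 + 0.88 + 3.48 = 26.34

26.34


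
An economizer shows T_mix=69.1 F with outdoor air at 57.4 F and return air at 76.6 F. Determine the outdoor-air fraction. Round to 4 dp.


frac = (69.1 - 76.6) / (57.4 - 76.6) = 0.3906

0.3906


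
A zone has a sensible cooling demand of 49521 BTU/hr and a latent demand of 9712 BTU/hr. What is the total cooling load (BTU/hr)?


Qt = 49521 + 9712 = 59233 BTU/hr

59233 BTU/hr


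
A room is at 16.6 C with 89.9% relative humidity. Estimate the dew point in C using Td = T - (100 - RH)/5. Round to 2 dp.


Td = 16.6 - (100-89.9)/5 = 14.58 C

14.58 C


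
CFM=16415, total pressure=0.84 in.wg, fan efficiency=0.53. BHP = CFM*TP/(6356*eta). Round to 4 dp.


BHP = 16415 * 0.84 / (6356 * 0.53) = 4.0932 hp

4.0932 hp


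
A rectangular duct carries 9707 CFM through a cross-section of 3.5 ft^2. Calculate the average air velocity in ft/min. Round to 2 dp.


V = 9707 / 3.5 = 2773.43 ft/min

2773.43 ft/min


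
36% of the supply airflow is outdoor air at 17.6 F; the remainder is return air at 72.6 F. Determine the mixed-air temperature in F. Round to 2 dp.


T_mix = 0.36*17.6 + 0.64*72.6 = 52.80 F

52.80 F


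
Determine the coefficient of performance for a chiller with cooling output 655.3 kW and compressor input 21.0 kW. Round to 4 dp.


COP = 655.3 / 21.0 = 31.2048

31.2048


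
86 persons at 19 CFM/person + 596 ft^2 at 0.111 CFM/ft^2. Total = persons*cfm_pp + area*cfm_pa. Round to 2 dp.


Total = 86*19 + 596*0.111 = 1700.16 CFM

1700.16 CFM


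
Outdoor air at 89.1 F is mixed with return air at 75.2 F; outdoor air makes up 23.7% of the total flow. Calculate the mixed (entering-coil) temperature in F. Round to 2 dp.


T_mix = 75.2 + (23.7/100)*(89.1-75.2) = 78.49 F

78.49 F


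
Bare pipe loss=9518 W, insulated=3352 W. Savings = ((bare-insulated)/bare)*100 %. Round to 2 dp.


Savings = ((9518-3352)/9518)*100 = 64.78 %

64.78 %


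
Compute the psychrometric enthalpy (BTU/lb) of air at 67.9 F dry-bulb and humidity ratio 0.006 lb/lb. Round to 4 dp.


h = 0.24*67.9 + 0.006*(1061+0.444*67.9) = 22.8429 BTU/lb

22.8429 BTU/lb


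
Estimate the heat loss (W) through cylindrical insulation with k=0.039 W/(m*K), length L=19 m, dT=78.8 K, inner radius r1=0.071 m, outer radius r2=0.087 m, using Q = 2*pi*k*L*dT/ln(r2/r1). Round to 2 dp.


Q = 2*pi*0.039*19*78.8/ln(0.087/0.071) = 1805.26 W

1805.26 W


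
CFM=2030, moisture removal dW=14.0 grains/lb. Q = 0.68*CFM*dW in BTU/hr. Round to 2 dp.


Q = 0.68 * 2030 * 14.0 = 19325.60 BTU/hr

19325.60 BTU/hr
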